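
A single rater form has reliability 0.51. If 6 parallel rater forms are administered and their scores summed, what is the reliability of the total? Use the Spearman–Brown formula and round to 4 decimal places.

ρ_k = kρ / (1 + (k−1)ρ) = 6·0.51 / (1 + 5·0.51) = 3.060 / 3.550 = 0.8620.

0.8620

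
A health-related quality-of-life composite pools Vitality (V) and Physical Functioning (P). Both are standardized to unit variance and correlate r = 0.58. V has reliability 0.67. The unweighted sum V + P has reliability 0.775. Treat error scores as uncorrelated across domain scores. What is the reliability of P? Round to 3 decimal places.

Var(V+P) = 2 + 2·0.58 = 3.160.
True-score variance = ρ_V + ρ_P + 2·0.58, so 0.775 = (0.67 + ρ_P + 1.16) / 3.160.
ρ_P = 0.775·3.160 − 0.67 − 1.16 = 0.619.

0.619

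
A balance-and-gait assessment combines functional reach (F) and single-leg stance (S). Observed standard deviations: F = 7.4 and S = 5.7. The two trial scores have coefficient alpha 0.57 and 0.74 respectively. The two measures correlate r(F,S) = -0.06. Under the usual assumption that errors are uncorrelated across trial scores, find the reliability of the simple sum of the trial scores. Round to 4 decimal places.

Var(F+S) = 7.4² + 5.7² + 2·[7.4·5.7·(-0.06)] = 87.25 − 5.0616 = 82.1884.
Because errors are independent across components, Cov(Tᵢ,Tⱼ) = Cov(Xᵢ,Xⱼ); the off-diagonal part of the true-score variance is the same as above.
True-score variance = [7.4²·0.57 + 5.7²·0.74] − 5.0616 = 55.2558 − 5.0616 = 50.1942.
Reliability = 50.1942 / 82.1884 = 0.6107.

0.6107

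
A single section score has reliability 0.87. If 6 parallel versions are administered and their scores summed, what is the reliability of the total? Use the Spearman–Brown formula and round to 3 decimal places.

0.976

ρ_k = kρ / (1 + (k−1)ρ) = 6·0.87 / (1 + 5·0.87) = 5.220 / 5.350 = 0.976.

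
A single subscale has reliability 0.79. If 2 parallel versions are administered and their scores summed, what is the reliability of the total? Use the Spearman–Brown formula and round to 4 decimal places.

ρ_k = kρ / (1 + (k−1)ρ) = 2·0.79 / (1 + 1·0.79) = 1.580 / 1.790 = 0.8827.

0.8827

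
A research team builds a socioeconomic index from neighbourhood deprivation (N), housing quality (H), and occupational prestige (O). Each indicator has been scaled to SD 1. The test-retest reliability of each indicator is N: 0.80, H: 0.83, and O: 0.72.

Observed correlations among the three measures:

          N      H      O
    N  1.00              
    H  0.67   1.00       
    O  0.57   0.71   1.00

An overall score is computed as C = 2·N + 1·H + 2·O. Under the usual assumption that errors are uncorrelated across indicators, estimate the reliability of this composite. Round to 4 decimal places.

Var(C) = 2² + 1 + 2² + 2·[2·0.67 + 4·0.57 + 2·0.71] = 9 + 10.08 = 19.08.
Under uncorrelated errors the observed covariances equal the true-score covariances, so only the own-variance terms attenuate.
True-score variance = [2²·0.80 + 0.83 + 2²·0.72] + 10.08 = 6.91 + 10.08 = 16.99.
Reliability = 16.99 / 19.08 = 0.8905.

0.8905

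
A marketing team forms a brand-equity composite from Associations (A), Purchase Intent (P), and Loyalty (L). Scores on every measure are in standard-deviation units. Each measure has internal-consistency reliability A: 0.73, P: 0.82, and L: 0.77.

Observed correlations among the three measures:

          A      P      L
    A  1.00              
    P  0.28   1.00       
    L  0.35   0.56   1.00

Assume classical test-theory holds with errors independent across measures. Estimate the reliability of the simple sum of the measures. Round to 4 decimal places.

Var(A+P+L) = 3 + 2·[0.28 + 0.35 + 0.56] = 3 + 2.38 = 5.38.
Because errors are independent across components, Cov(Tᵢ,Tⱼ) = Cov(Xᵢ,Xⱼ); the off-diagonal part of the true-score variance is the same as above.
True-score variance = [0.73 + 0.82 + 0.77] + 2.38 = 2.32 + 2.38 = 4.7.
Reliability = 4.7 / 5.38 = 0.8736.

0.8736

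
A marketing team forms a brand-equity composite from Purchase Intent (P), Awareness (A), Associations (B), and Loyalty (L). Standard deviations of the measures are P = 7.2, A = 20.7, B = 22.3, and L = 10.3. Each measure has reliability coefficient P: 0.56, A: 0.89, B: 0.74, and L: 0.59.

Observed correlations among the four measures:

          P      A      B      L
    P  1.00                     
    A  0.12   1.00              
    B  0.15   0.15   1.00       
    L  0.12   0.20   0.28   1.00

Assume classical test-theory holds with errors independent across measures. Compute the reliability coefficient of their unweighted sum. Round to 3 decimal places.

0.842

Var(P+A+B+L) = 7.2² + 20.7² + 22.3² + 10.3² + 2·[7.2·20.7·0.12 + 7.2·22.3·0.15 + 7.2·10.3·0.12 + 20.7·22.3·0.15 + 20.7·10.3·0.20 + 22.3·10.3·0.28] = 1083.71 + 454.129 = 1537.84.
With uncorrelated errors the cross-covariances are all true-score covariance, so they carry over unchanged; only the diagonal terms shrink to ρᵢσᵢ².
True-score variance = [7.2²·0.56 + 20.7²·0.89 + 22.3²·0.74 + 10.3²·0.59] + 454.129 = 840.974 + 454.129 = 1295.1.
Reliability = 1295.1 / 1537.84 = 0.842.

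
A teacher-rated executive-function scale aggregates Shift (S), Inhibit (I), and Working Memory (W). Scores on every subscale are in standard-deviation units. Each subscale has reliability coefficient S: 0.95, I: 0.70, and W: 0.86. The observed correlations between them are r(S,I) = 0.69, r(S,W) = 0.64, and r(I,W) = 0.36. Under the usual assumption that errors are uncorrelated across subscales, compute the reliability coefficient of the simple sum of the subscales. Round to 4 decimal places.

0.9232

Var(S+I+W) = 3 + 2·[0.69 + 0.64 + 0.36] = 3 + 3.38 = 6.38.
With uncorrelated errors the cross-covariances are all true-score covariance, so they carry over unchanged; only the diagonal terms shrink to ρᵢσᵢ².
True-score variance = [0.95 + 0.70 + 0.86] + 3.38 = 2.51 + 3.38 = 5.89.
Reliability = 5.89 / 6.38 = 0.9232.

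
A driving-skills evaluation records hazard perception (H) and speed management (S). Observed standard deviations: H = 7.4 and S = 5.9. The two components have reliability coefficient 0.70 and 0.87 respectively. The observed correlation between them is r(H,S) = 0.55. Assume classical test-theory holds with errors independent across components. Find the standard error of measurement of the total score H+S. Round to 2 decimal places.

4.58

Var(total) = 89.57 + 48.026 = 137.596.
True-score variance = 68.6167 + 48.026 = 116.643, so reliability = 0.8477.
Error variance = 137.596 − 116.643 = 20.9533; SEM = √20.9533 = 4.58.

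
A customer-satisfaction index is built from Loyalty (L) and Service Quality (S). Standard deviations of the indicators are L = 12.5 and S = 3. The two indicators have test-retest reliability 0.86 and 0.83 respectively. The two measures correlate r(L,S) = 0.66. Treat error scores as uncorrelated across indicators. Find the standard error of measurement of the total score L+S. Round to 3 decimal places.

4.838

Var(total) = 165.25 + 49.5 = 214.75.
True-score variance = 141.845 + 49.5 = 191.345, so reliability = 0.8910.
Error variance = 214.75 − 191.345 = 23.405; SEM = √23.405 = 4.838.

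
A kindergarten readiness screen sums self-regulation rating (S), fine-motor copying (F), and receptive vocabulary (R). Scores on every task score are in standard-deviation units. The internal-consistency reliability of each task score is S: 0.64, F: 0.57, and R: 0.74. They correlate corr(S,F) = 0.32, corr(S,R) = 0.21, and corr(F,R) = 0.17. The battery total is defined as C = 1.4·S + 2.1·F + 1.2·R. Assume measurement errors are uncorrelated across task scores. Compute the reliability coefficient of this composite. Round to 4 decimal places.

0.7355

Var(C) = 1.4² + 2.1² + 1.2² + 2·[2.94·0.32 + 1.68·0.21 + 2.52·0.17] = 7.81 + 3.444 = 11.254.
With uncorrelated errors the cross-covariances are all true-score covariance, so they carry over unchanged; only the diagonal terms shrink to ρᵢσᵢ².
True-score variance = [1.4²·0.64 + 2.1²·0.57 + 1.2²·0.74] + 3.444 = 4.8337 + 3.444 = 8.2777.
Reliability = 8.2777 / 11.254 = 0.7355.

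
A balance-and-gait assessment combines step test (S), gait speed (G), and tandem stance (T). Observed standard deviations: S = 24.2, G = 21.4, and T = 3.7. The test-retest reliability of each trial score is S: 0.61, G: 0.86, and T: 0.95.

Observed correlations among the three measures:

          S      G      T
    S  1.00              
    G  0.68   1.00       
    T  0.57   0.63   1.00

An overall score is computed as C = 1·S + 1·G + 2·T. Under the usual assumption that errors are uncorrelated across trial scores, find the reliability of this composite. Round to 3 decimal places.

0.866

Var(C) = 24.2² + 21.4² + 2²·3.7² + 2·[24.2·21.4·0.68 + 2·24.2·3.7·0.57 + 2·21.4·3.7·0.63] = 1098.36 + 1108 = 2206.36.
Under uncorrelated errors the observed covariances equal the true-score covariances, so only the own-variance terms attenuate.
True-score variance = [24.2²·0.61 + 21.4²·0.86 + 2²·3.7²·0.95] + 1108 = 803.108 + 1108 = 1911.11.
Reliability = 1911.11 / 2206.36 = 0.866.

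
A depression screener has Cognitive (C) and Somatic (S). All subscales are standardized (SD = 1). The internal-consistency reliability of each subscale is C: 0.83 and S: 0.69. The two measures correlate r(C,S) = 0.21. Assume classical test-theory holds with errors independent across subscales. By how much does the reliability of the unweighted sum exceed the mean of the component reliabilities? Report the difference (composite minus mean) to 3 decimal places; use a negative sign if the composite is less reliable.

0.042

Var(sum) = 2 + 0.42 = 2.42; true-score variance = 1.52 + 0.42 = 1.94; composite reliability = 0.8017.
Mean component reliability = 0.7600.
Difference = 0.8017 − 0.7600 = 0.042.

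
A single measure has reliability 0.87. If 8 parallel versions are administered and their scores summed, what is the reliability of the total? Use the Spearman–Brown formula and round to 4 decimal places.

0.9817

ρ_k = kρ / (1 + (k−1)ρ) = 8·0.87 / (1 + 7·0.87) = 6.960 / 7.090 = 0.9817.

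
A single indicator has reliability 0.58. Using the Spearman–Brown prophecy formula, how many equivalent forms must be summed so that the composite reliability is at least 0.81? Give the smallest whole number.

4

k ≥ ρ*(1−ρ₁)/(ρ₁(1−ρ*)) = 0.81·0.42 / (0.58·0.19) = 3.087.
Smallest integer k = 4.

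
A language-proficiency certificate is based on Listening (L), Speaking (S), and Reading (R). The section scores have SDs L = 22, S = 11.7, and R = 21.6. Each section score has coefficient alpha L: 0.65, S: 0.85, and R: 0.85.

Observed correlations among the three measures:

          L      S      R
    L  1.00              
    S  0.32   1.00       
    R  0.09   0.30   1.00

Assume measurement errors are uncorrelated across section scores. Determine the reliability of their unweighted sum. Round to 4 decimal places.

0.8255

Var(L+S+R) = 22² + 11.7² + 21.6² + 2·[22·11.7·0.32 + 22·21.6·0.09 + 11.7·21.6·0.30] = 1087.45 + 401.904 = 1489.35.
With uncorrelated errors the cross-covariances are all true-score covariance, so they carry over unchanged; only the diagonal terms shrink to ρᵢσᵢ².
True-score variance = [22²·0.65 + 11.7²·0.85 + 21.6²·0.85] + 401.904 = 827.533 + 401.904 = 1229.44.
Reliability = 1229.44 / 1489.35 = 0.8255.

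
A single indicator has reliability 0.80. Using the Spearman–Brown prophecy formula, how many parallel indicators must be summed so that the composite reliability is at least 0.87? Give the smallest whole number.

2

k ≥ ρ*(1−ρ₁)/(ρ₁(1−ρ*)) = 0.87·0.20 / (0.80·0.13) = 1.673.
Smallest integer k = 2.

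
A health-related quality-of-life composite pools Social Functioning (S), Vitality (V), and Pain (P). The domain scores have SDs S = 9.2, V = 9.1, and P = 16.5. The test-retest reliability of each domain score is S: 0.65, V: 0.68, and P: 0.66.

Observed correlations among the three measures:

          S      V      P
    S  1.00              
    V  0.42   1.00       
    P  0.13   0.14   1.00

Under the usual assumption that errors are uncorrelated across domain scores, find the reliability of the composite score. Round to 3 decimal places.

0.749

Var(S+V+P) = 9.2² + 9.1² + 16.5² + 2·[9.2·9.1·0.42 + 9.2·16.5·0.13 + 9.1·16.5·0.14] = 439.7 + 151.835 = 591.535.
Under uncorrelated errors the observed covariances equal the true-score covariances, so only the own-variance terms attenuate.
True-score variance = [9.2²·0.65 + 9.1²·0.68 + 16.5²·0.66] + 151.835 = 291.012 + 151.835 = 442.847.
Reliability = 442.847 / 591.535 = 0.749.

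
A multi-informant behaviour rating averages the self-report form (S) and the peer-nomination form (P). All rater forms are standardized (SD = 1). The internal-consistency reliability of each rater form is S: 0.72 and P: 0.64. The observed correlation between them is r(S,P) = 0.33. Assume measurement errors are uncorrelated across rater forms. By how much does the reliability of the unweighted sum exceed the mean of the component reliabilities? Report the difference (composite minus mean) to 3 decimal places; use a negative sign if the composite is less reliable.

Var(sum) = 2 + 0.66 = 2.66; true-score variance = 1.36 + 0.66 = 2.02; composite reliability = 0.7594.
Mean component reliability = 0.6800.
Difference = 0.7594 − 0.6800 = 0.079.

0.079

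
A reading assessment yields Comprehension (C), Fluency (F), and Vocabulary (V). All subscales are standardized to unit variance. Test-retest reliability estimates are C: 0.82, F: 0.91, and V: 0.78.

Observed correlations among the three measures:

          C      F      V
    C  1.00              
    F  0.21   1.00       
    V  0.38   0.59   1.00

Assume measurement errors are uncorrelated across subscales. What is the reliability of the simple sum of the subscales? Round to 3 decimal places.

0.909

Var(C+F+V) = 3 + 2·[0.21 + 0.38 + 0.59] = 3 + 2.36 = 5.36.
Under uncorrelated errors the observed covariances equal the true-score covariances, so only the own-variance terms attenuate.
True-score variance = [0.82 + 0.91 + 0.78] + 2.36 = 2.51 + 2.36 = 4.87.
Reliability = 4.87 / 5.36 = 0.909.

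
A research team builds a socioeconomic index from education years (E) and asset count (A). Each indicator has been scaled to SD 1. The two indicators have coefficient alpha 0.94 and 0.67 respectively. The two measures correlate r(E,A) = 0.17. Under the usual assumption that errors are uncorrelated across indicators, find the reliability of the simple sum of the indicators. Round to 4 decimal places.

0.8333

Var(E+A) = 2 + 2·[0.17] = 2 + 0.34 = 2.34.
With uncorrelated errors the cross-covariances are all true-score covariance, so they carry over unchanged; only the diagonal terms shrink to ρᵢσᵢ².
True-score variance = [0.94 + 0.67] + 0.34 = 1.61 + 0.34 = 1.95.
Reliability = 1.95 / 2.34 = 0.8333.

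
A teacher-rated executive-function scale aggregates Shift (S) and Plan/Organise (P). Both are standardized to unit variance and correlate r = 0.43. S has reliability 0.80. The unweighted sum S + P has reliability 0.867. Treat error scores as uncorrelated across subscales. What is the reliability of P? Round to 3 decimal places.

0.820

Var(S+P) = 2 + 2·0.43 = 2.860.
True-score variance = ρ_S + ρ_P + 2·0.43, so 0.867 = (0.80 + ρ_P + 0.86) / 2.860.
ρ_P = 0.867·2.860 − 0.80 − 0.86 = 0.820.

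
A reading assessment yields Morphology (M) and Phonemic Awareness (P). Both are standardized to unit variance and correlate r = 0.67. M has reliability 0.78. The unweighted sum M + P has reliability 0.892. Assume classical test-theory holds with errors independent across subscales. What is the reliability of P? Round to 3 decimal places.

Var(M+P) = 2 + 2·0.67 = 3.340.
True-score variance = ρ_M + ρ_P + 2·0.67, so 0.892 = (0.78 + ρ_P + 1.34) / 3.340.
ρ_P = 0.892·3.340 − 0.78 − 1.34 = 0.859.

0.859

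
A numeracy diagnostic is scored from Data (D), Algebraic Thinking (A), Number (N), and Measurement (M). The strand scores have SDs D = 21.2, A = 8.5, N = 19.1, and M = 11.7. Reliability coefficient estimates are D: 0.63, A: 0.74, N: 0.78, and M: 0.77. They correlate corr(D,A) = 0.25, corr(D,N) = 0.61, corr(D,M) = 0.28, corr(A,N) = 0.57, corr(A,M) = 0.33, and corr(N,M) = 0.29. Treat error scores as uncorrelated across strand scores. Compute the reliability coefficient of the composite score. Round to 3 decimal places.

Var(D+A+N+M) = 21.2² + 8.5² + 19.1² + 11.7² + 2·[21.2·8.5·0.25 + 21.2·19.1·0.61 + 21.2·11.7·0.28 + 8.5·19.1·0.57 + 8.5·11.7·0.33 + 19.1·11.7·0.29] = 1023.39 + 1103.33 = 2126.72.
Because errors are independent across components, Cov(Tᵢ,Tⱼ) = Cov(Xᵢ,Xⱼ); the off-diagonal part of the true-score variance is the same as above.
True-score variance = [21.2²·0.63 + 8.5²·0.74 + 19.1²·0.78 + 11.7²·0.77] + 1103.33 = 726.569 + 1103.33 = 1829.9.
Reliability = 1829.9 / 2126.72 = 0.860.

0.860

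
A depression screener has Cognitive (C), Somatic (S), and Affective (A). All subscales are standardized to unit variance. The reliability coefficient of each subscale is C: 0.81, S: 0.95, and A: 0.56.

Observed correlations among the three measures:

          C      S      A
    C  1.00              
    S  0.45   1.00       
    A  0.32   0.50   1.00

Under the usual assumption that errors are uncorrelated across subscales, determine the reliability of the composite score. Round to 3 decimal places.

0.877

Var(C+S+A) = 3 + 2·[0.45 + 0.32 + 0.50] = 3 + 2.54 = 5.54.
Because errors are independent across components, Cov(Tᵢ,Tⱼ) = Cov(Xᵢ,Xⱼ); the off-diagonal part of the true-score variance is the same as above.
True-score variance = [0.81 + 0.95 + 0.56] + 2.54 = 2.32 + 2.54 = 4.86.
Reliability = 4.86 / 5.54 = 0.877.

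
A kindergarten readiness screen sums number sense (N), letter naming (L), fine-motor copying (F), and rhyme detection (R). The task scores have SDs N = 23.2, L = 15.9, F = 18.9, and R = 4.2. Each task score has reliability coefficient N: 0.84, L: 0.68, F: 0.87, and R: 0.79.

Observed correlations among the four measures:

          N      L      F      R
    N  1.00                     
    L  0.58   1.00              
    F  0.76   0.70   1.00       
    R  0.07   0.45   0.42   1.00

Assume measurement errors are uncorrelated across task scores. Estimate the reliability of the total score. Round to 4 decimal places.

0.9230

Var(N+L+F+R) = 23.2² + 15.9² + 18.9² + 4.2² + 2·[23.2·15.9·0.58 + 23.2·18.9·0.76 + 23.2·4.2·0.07 + 15.9·18.9·0.70 + 15.9·4.2·0.45 + 18.9·4.2·0.42] = 1165.9 + 1655.53 = 2821.43.
With uncorrelated errors the cross-covariances are all true-score covariance, so they carry over unchanged; only the diagonal terms shrink to ρᵢσᵢ².
True-score variance = [23.2²·0.84 + 15.9²·0.68 + 18.9²·0.87 + 4.2²·0.79] + 1655.53 = 948.741 + 1655.53 = 2604.27.
Reliability = 2604.27 / 2821.43 = 0.9230.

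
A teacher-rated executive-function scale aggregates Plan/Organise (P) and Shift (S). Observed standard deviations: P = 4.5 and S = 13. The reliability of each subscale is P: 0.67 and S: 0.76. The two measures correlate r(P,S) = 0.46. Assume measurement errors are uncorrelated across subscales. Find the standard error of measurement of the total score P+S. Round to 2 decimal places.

6.87

Var(total) = 189.25 + 53.82 = 243.07.
True-score variance = 142.007 + 53.82 = 195.827, so reliability = 0.8056.
Error variance = 243.07 − 195.827 = 47.2425; SEM = √47.2425 = 6.87.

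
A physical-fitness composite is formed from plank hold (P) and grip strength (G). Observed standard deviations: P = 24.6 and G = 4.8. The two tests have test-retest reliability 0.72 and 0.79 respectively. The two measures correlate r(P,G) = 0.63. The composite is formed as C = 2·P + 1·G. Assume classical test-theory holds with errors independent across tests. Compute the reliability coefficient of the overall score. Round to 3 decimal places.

0.751

Var(C) = 2²·24.6² + 4.8² + 2·[2·24.6·4.8·0.63] = 2443.68 + 297.562 = 2741.24.
Under uncorrelated errors the observed covariances equal the true-score covariances, so only the own-variance terms attenuate.
True-score variance = [2²·24.6²·0.72 + 4.8²·0.79] + 297.562 = 1761.06 + 297.562 = 2058.62.
Reliability = 2058.62 / 2741.24 = 0.751.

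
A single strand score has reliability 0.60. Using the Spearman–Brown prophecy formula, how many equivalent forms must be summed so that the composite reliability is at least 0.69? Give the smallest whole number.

k ≥ ρ*(1−ρ₁)/(ρ₁(1−ρ*)) = 0.69·0.40 / (0.60·0.31) = 1.484.
Smallest integer k = 2.

2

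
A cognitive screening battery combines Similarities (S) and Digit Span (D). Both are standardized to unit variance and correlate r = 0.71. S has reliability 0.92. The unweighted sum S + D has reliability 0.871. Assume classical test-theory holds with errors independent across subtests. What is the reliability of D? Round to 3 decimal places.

0.639

Var(S+D) = 2 + 2·0.71 = 3.420.
True-score variance = ρ_S + ρ_D + 2·0.71, so 0.871 = (0.92 + ρ_D + 1.42) / 3.420.
ρ_D = 0.871·3.420 − 0.92 − 1.42 = 0.639.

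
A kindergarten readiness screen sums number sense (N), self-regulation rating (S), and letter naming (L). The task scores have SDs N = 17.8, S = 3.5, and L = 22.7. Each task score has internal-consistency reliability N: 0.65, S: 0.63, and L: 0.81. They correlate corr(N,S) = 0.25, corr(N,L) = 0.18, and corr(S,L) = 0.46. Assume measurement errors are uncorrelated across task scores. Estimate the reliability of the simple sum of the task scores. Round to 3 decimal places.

Var(N+S+L) = 17.8² + 3.5² + 22.7² + 2·[17.8·3.5·0.25 + 17.8·22.7·0.18 + 3.5·22.7·0.46] = 844.38 + 249.706 = 1094.09.
Because errors are independent across components, Cov(Tᵢ,Tⱼ) = Cov(Xᵢ,Xⱼ); the off-diagonal part of the true-score variance is the same as above.
True-score variance = [17.8²·0.65 + 3.5²·0.63 + 22.7²·0.81] + 249.706 = 631.048 + 249.706 = 880.754.
Reliability = 880.754 / 1094.09 = 0.805.

0.805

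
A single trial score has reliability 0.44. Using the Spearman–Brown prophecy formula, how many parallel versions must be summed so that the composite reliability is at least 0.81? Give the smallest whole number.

6

k ≥ ρ*(1−ρ₁)/(ρ₁(1−ρ*)) = 0.81·0.56 / (0.44·0.19) = 5.426.
Smallest integer k = 6.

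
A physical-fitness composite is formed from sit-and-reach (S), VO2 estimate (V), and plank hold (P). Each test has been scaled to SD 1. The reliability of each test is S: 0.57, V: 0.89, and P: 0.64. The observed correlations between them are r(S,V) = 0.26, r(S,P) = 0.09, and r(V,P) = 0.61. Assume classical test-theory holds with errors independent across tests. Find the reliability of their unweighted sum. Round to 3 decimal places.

Var(S+V+P) = 3 + 2·[0.26 + 0.09 + 0.61] = 3 + 1.92 = 4.92.
Under uncorrelated errors the observed covariances equal the true-score covariances, so only the own-variance terms attenuate.
True-score variance = [0.57 + 0.89 + 0.64] + 1.92 = 2.1 + 1.92 = 4.02.
Reliability = 4.02 / 4.92 = 0.817.

0.817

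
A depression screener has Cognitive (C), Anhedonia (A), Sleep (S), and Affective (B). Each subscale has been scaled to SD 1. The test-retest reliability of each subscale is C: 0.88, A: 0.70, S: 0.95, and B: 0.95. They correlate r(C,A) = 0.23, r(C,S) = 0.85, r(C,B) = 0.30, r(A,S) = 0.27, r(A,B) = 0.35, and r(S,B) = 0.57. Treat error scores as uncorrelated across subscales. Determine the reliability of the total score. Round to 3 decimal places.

0.943

Var(C+A+S+B) = 4 + 2·[0.23 + 0.85 + 0.30 + 0.27 + 0.35 + 0.57] = 4 + 5.14 = 9.14.
With uncorrelated errors the cross-covariances are all true-score covariance, so they carry over unchanged; only the diagonal terms shrink to ρᵢσᵢ².
True-score variance = [0.88 + 0.70 + 0.95 + 0.95] + 5.14 = 3.48 + 5.14 = 8.62.
Reliability = 8.62 / 9.14 = 0.943.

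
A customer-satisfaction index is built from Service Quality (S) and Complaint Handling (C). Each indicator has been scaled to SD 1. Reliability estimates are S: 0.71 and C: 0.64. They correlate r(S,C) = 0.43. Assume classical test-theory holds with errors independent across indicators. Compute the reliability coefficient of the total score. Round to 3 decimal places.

Var(S+C) = 2 + 2·[0.43] = 2 + 0.86 = 2.86.
With uncorrelated errors the cross-covariances are all true-score covariance, so they carry over unchanged; only the diagonal terms shrink to ρᵢσᵢ².
True-score variance = [0.71 + 0.64] + 0.86 = 1.35 + 0.86 = 2.21.
Reliability = 2.21 / 2.86 = 0.773.

0.773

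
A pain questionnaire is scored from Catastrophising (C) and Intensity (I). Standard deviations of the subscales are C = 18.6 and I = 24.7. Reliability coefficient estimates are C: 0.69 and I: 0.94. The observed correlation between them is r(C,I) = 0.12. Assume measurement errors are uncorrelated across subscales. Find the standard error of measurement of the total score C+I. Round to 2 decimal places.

Var(total) = 956.05 + 110.261 = 1066.31.
True-score variance = 812.197 + 110.261 = 922.458, so reliability = 0.8651.
Error variance = 1066.31 − 922.458 = 143.853; SEM = √143.853 = 11.99.

11.99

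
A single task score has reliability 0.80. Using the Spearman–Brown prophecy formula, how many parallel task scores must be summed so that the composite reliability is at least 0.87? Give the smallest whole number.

2

k ≥ ρ*(1−ρ₁)/(ρ₁(1−ρ*)) = 0.87·0.20 / (0.80·0.13) = 1.673.
Smallest integer k = 2.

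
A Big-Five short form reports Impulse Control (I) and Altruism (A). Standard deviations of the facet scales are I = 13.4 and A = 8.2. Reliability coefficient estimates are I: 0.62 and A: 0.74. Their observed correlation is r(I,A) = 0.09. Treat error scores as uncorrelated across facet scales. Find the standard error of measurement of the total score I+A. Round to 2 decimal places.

Var(total) = 246.8 + 19.7784 = 266.578.
True-score variance = 161.085 + 19.7784 = 180.863, so reliability = 0.6785.
Error variance = 266.578 − 180.863 = 85.7152; SEM = √85.7152 = 9.26.

9.26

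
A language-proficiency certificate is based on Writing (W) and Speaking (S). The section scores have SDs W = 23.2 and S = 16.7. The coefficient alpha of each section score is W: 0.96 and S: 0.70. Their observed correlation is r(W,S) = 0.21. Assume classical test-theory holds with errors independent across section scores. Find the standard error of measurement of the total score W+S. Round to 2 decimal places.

10.26

Var(total) = 817.13 + 162.725 = 979.855.
True-score variance = 711.933 + 162.725 = 874.658, so reliability = 0.8926.
Error variance = 979.855 − 874.658 = 105.197; SEM = √105.197 = 10.26.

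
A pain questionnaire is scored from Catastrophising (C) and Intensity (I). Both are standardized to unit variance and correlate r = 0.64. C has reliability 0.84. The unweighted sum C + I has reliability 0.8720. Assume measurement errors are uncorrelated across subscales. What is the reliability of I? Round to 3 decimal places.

0.740

Var(C+I) = 2 + 2·0.64 = 3.280.
True-score variance = ρ_C + ρ_I + 2·0.64, so 0.8720 = (0.84 + ρ_I + 1.28) / 3.280.
ρ_I = 0.8720·3.280 − 0.84 − 1.28 = 0.740.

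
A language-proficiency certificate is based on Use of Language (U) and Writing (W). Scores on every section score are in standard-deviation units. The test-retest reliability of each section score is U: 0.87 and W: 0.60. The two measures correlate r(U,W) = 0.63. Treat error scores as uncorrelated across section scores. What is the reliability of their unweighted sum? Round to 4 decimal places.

0.8374

Var(U+W) = 2 + 2·[0.63] = 2 + 1.26 = 3.26.
Because errors are independent across components, Cov(Tᵢ,Tⱼ) = Cov(Xᵢ,Xⱼ); the off-diagonal part of the true-score variance is the same as above.
True-score variance = [0.87 + 0.60] + 1.26 = 1.47 + 1.26 = 2.73.
Reliability = 2.73 / 3.26 = 0.8374.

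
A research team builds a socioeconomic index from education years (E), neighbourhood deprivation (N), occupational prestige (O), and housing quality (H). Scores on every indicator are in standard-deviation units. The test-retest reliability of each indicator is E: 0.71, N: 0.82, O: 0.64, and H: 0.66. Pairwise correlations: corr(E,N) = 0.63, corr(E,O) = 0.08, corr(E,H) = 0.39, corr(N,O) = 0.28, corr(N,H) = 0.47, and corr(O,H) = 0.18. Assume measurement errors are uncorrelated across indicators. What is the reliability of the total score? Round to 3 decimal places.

0.855

Var(E+N+O+H) = 4 + 2·[0.63 + 0.08 + 0.39 + 0.28 + 0.47 + 0.18] = 4 + 4.06 = 8.06.
With uncorrelated errors the cross-covariances are all true-score covariance, so they carry over unchanged; only the diagonal terms shrink to ρᵢσᵢ².
True-score variance = [0.71 + 0.82 + 0.64 + 0.66] + 4.06 = 2.83 + 4.06 = 6.89.
Reliability = 6.89 / 8.06 = 0.855.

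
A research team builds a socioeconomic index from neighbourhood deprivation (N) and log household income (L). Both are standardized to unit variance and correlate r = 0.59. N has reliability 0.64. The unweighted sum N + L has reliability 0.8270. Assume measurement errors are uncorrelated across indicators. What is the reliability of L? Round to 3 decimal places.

Var(N+L) = 2 + 2·0.59 = 3.180.
True-score variance = ρ_N + ρ_L + 2·0.59, so 0.8270 = (0.64 + ρ_L + 1.18) / 3.180.
ρ_L = 0.8270·3.180 − 0.64 − 1.18 = 0.810.

0.810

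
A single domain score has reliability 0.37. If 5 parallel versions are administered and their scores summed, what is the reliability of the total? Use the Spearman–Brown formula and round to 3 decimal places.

ρ_k = kρ / (1 + (k−1)ρ) = 5·0.37 / (1 + 4·0.37) = 1.850 / 2.480 = 0.746.

0.746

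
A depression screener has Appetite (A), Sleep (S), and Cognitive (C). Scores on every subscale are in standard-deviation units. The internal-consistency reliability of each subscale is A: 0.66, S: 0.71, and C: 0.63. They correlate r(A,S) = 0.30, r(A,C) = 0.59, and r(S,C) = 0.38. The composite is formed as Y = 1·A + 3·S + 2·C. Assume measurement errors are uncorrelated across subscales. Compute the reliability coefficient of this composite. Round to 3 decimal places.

0.805

Var(Y) = 1 + 3² + 2² + 2·[3·0.30 + 2·0.59 + 6·0.38] = 14 + 8.72 = 22.72.
With uncorrelated errors the cross-covariances are all true-score covariance, so they carry over unchanged; only the diagonal terms shrink to ρᵢσᵢ².
True-score variance = [0.66 + 3²·0.71 + 2²·0.63] + 8.72 = 9.57 + 8.72 = 18.29.
Reliability = 18.29 / 22.72 = 0.805.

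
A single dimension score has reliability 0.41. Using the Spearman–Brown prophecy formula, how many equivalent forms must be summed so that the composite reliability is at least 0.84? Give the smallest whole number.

8

k ≥ ρ*(1−ρ₁)/(ρ₁(1−ρ*)) = 0.84·0.59 / (0.41·0.16) = 7.555.
Smallest integer k = 8.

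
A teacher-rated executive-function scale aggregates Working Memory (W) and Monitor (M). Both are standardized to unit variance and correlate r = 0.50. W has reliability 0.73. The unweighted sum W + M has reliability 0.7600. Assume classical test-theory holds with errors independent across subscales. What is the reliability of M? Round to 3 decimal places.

Var(W+M) = 2 + 2·0.50 = 3.000.
True-score variance = ρ_W + ρ_M + 2·0.50, so 0.7600 = (0.73 + ρ_M + 1.00) / 3.000.
ρ_M = 0.7600·3.000 − 0.73 − 1.00 = 0.550.

0.550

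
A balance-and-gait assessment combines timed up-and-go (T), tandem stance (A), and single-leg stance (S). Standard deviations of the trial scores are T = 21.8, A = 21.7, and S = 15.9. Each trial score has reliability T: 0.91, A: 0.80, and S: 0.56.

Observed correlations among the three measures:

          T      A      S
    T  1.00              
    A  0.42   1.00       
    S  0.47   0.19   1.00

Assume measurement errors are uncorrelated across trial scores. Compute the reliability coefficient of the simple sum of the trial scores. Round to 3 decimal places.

0.879

Var(T+A+S) = 21.8² + 21.7² + 15.9² + 2·[21.8·21.7·0.42 + 21.8·15.9·0.47 + 21.7·15.9·0.19] = 1198.94 + 854.305 = 2053.24.
With uncorrelated errors the cross-covariances are all true-score covariance, so they carry over unchanged; only the diagonal terms shrink to ρᵢσᵢ².
True-score variance = [21.8²·0.91 + 21.7²·0.80 + 15.9²·0.56] + 854.305 = 950.754 + 854.305 = 1805.06.
Reliability = 1805.06 / 2053.24 = 0.879.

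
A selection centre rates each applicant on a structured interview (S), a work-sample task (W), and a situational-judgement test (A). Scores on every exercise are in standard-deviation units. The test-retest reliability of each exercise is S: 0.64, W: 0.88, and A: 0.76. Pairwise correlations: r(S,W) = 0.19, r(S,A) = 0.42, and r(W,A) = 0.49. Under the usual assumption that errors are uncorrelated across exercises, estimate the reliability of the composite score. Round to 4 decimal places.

Var(S+W+A) = 3 + 2·[0.19 + 0.42 + 0.49] = 3 + 2.2 = 5.2.
With uncorrelated errors the cross-covariances are all true-score covariance, so they carry over unchanged; only the diagonal terms shrink to ρᵢσᵢ².
True-score variance = [0.64 + 0.88 + 0.76] + 2.2 = 2.28 + 2.2 = 4.48.
Reliability = 4.48 / 5.2 = 0.8615.

0.8615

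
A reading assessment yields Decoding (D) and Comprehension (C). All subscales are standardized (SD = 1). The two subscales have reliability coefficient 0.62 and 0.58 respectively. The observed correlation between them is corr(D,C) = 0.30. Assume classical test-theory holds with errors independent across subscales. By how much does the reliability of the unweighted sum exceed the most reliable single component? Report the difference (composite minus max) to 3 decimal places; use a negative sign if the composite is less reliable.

0.072

Var(sum) = 2 + 0.6 = 2.6; true-score variance = 1.2 + 0.6 = 1.8; composite reliability = 0.6923.
Max component reliability = 0.6200.
Difference = 0.6923 − 0.6200 = 0.072.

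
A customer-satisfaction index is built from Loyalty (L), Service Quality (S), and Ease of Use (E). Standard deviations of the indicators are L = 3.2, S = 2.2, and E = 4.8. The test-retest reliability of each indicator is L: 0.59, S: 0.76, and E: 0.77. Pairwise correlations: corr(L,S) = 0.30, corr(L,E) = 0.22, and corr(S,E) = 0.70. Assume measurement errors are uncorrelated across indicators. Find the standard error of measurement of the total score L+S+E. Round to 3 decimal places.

3.265

Var(total) = 38.12 + 25.7664 = 63.8864.
True-score variance = 27.4608 + 25.7664 = 53.2272, so reliability = 0.8332.
Error variance = 63.8864 − 53.2272 = 10.6592; SEM = √10.6592 = 3.265.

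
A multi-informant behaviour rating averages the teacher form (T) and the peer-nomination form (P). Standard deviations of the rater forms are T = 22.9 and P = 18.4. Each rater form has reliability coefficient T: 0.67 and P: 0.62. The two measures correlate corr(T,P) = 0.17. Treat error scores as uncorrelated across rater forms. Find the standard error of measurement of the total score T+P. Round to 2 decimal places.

17.37

Var(total) = 862.97 + 143.262 = 1006.23.
True-score variance = 561.262 + 143.262 = 704.524, so reliability = 0.7002.
Error variance = 1006.23 − 704.524 = 301.708; SEM = √301.708 = 17.37.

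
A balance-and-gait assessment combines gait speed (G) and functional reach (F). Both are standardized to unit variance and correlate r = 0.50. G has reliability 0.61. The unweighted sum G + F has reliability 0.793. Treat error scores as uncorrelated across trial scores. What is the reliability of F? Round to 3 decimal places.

0.769

Var(G+F) = 2 + 2·0.50 = 3.000.
True-score variance = ρ_G + ρ_F + 2·0.50, so 0.793 = (0.61 + ρ_F + 1.00) / 3.000.
ρ_F = 0.793·3.000 − 0.61 − 1.00 = 0.769.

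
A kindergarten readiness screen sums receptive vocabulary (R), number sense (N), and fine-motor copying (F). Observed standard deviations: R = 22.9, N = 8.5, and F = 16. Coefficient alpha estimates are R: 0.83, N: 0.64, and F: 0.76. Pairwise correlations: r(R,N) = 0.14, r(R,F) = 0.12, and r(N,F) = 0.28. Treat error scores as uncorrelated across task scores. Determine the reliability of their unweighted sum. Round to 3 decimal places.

0.835

Var(R+N+F) = 22.9² + 8.5² + 16² + 2·[22.9·8.5·0.14 + 22.9·16·0.12 + 8.5·16·0.28] = 852.66 + 218.598 = 1071.26.
Because errors are independent across components, Cov(Tᵢ,Tⱼ) = Cov(Xᵢ,Xⱼ); the off-diagonal part of the true-score variance is the same as above.
True-score variance = [22.9²·0.83 + 8.5²·0.64 + 16²·0.76] + 218.598 = 676.06 + 218.598 = 894.658.
Reliability = 894.658 / 1071.26 = 0.835.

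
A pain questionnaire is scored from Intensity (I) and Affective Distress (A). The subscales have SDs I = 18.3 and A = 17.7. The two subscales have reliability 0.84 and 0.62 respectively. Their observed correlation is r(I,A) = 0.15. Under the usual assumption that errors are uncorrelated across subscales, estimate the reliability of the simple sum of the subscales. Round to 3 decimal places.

Var(I+A) = 18.3² + 17.7² + 2·[18.3·17.7·0.15] = 648.18 + 97.173 = 745.353.
Because errors are independent across components, Cov(Tᵢ,Tⱼ) = Cov(Xᵢ,Xⱼ); the off-diagonal part of the true-score variance is the same as above.
True-score variance = [18.3²·0.84 + 17.7²·0.62] + 97.173 = 475.547 + 97.173 = 572.72.
Reliability = 572.72 / 745.353 = 0.768.

0.768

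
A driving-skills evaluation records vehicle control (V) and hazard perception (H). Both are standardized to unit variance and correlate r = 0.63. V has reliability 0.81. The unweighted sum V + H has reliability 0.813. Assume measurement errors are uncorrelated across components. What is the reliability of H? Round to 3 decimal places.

0.580

Var(V+H) = 2 + 2·0.63 = 3.260.
True-score variance = ρ_V + ρ_H + 2·0.63, so 0.813 = (0.81 + ρ_H + 1.26) / 3.260.
ρ_H = 0.813·3.260 − 0.81 − 1.26 = 0.580.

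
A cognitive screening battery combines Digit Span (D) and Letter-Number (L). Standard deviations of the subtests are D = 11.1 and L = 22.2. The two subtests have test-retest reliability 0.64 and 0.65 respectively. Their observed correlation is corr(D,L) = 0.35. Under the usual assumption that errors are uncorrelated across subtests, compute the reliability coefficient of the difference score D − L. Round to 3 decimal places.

0.511

Var(D−L) = 11.1² + 22.2² − 2·11.1·22.2·0.35 = 616.05 − 172.494 = 443.556.
With uncorrelated errors the cross-covariances are all true-score covariance, so they carry over unchanged; only the diagonal terms shrink to ρᵢσᵢ².
True-score variance = [11.1²·0.64 + 22.2²·0.65] − 172.494 = 399.2 − 172.494 = 226.706.
Reliability = 226.706 / 443.556 = 0.511.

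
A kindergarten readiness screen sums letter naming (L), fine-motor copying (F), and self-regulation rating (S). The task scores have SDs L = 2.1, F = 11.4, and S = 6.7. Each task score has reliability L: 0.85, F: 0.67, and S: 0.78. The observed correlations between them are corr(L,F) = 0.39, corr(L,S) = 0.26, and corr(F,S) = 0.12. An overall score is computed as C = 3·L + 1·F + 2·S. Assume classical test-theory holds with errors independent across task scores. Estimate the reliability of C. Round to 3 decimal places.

Var(C) = 3²·2.1² + 11.4² + 2²·6.7² + 2·[3·2.1·11.4·0.39 + 6·2.1·6.7·0.26 + 2·11.4·6.7·0.12] = 349.21 + 136.58 = 485.79.
Because errors are independent across components, Cov(Tᵢ,Tⱼ) = Cov(Xᵢ,Xⱼ); the off-diagonal part of the true-score variance is the same as above.
True-score variance = [3²·2.1²·0.85 + 11.4²·0.67 + 2²·6.7²·0.78] + 136.58 = 260.867 + 136.58 = 397.447.
Reliability = 397.447 / 485.79 = 0.818.

0.818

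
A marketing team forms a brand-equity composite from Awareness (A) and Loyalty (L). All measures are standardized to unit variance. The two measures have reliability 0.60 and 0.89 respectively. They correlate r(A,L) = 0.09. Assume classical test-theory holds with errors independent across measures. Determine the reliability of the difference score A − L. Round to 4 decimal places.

Var(A−L) = 1 + 1 − 2·0.09 = 2 − 0.18 = 1.82.
Because errors are independent across components, Cov(Tᵢ,Tⱼ) = Cov(Xᵢ,Xⱼ); the off-diagonal part of the true-score variance is the same as above.
True-score variance = [0.60 + 0.89] − 0.18 = 1.49 − 0.18 = 1.31.
Reliability = 1.31 / 1.82 = 0.7198.

0.7198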